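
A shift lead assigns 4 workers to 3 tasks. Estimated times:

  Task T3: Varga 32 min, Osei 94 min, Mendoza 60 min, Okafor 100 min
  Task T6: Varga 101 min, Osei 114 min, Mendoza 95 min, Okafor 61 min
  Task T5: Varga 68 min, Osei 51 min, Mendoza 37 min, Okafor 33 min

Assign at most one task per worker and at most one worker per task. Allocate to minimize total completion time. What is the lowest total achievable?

Optimal: Varga→Task T3 (32 min), Okafor→Task T6 (61 min), Mendoza→Task T5 (37 min) — total 32+61+37 = 130 min.
Checked against all permutations: 130 min is optimal.

Min total: 130 min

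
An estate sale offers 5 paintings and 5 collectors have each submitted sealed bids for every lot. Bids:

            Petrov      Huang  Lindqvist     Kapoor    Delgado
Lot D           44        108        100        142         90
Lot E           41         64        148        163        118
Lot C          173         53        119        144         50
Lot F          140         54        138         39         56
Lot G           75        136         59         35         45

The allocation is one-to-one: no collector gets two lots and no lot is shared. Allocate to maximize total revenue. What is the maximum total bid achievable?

This is the linear assignment problem.
Optimal: Petrov→Lot C ($173), Huang→Lot G ($136), Lindqvist→Lot F ($138), Kapoor→Lot D ($142), Delgado→Lot E ($118) — total 173+136+138+142+118 = $707.
Column-greedy (each lot in turn goes to its best remaining collector) gives $655, worse by 52.
Swapping Huang↔Kapoor (Huang→Lot D $108, Kapoor→Lot G $35) loses 135.
Every other assignment is strictly worse.

Max total: $707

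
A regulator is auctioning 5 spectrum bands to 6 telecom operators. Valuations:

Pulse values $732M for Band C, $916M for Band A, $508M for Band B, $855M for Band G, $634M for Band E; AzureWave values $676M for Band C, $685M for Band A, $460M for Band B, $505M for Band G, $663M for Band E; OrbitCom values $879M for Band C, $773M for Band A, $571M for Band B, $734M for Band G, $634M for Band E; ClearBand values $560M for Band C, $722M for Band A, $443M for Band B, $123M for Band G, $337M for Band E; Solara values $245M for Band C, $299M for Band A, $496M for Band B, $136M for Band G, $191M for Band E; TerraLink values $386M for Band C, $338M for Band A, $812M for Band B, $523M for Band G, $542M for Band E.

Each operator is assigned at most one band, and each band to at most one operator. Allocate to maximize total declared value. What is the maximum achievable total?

Optimal: OrbitCom→Band C ($879M), ClearBand→Band A ($722M), TerraLink→Band B ($812M), Pulse→Band G ($855M), AzureWave→Band E ($663M) — total 879+722+812+855+663 = $3931M.
Max-entry greedy (repeatedly take the single best remaining cell) gives $3406M, worse by 525.
Swapping Pulse↔OrbitCom (Pulse→Band C $732M, OrbitCom→Band G $734M) loses 268.
Checked against all permutations: $3931M is optimal.

Max total: $3931M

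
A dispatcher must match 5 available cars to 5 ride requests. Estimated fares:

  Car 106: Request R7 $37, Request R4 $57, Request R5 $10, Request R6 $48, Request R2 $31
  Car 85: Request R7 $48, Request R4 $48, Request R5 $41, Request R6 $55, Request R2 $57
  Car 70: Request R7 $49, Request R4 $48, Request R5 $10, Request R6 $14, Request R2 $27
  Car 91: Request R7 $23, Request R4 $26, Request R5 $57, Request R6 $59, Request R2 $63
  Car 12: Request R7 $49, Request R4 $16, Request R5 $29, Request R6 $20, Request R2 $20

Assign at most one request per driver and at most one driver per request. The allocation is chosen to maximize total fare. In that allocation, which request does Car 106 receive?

Optimal: Car 106→Request R6 ($48), Car 85→Request R2 ($57), Car 70→Request R4 ($48), Car 91→Request R5 ($57), Car 12→Request R7 ($49) — total 48+57+48+57+49 = $259.
Row-greedy (each driver in turn takes its best remaining request) gives $251, worse by 8.
Swapping Car 106↔Car 12 (Car 106→Request R7 $37, Car 12→Request R6 $20) loses 40.
Every other assignment is strictly worse.
Car 106's own top request is Request R4 ($57), but forcing Car 106→Request R4 and reassigning the rest optimally gives only $253 — worse by 6.

Car 106 receives Request R6.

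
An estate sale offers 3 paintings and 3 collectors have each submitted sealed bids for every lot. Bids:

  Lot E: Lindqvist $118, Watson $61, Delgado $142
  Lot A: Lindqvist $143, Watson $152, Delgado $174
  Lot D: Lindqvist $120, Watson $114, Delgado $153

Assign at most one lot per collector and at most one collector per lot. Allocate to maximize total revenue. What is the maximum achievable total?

Treat this as an assignment problem: match each collector to one lot.
Optimal: Lindqvist→Lot E ($118), Watson→Lot A ($152), Delgado→Lot D ($153) — total 118+152+153 = $423.
Max-entry greedy (repeatedly take the single best remaining cell) gives $355, worse by 68.
Next-best assignment: Lindqvist→Lot D, Watson→Lot A, Delgado→Lot E = $414.
No other one-to-one assignment exceeds $423.

Max total: $423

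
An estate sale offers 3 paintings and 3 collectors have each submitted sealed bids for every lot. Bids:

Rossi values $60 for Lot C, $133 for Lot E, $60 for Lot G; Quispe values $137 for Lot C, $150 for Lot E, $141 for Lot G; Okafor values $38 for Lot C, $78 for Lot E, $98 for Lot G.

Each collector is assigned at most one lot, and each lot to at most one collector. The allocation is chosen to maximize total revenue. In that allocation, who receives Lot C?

Optimal: Rossi→Lot E ($133), Quispe→Lot C ($137), Okafor→Lot G ($98) — total 133+137+98 = $368.
Row-greedy (each collector in turn takes its best remaining lot) gives $312, worse by 56.
Swapping Quispe↔Okafor (Quispe→Lot G $141, Okafor→Lot C $38) loses 56.
Quispe's own top lot is Lot E ($150), but forcing Quispe→Lot E and reassigning the rest optimally gives only $308 — worse by 60.

Quispe receives Lot C.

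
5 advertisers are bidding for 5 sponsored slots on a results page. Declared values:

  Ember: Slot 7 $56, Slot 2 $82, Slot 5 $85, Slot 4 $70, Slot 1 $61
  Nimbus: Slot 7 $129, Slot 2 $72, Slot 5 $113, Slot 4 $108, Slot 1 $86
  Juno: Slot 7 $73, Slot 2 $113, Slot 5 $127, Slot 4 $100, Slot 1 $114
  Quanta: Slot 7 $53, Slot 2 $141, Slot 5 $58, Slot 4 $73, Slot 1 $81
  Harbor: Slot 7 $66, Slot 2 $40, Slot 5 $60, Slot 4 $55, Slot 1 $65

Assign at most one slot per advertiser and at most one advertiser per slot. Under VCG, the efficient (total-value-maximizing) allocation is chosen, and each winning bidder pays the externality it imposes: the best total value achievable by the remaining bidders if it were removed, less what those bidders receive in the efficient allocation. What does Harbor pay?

Harbor pays $2.

Efficient allocation: Ember→Slot 4 ($70), Nimbus→Slot 7 ($129), Juno→Slot 5 ($127), Quanta→Slot 2 ($141), Harbor→Slot 1 ($65); total welfare W = $532.
Harbor receives Slot 1 at value $65, so the others get W − 65 = $467.
Without Harbor: best allocation of the remaining 4 bidders over all 5 slots is Ember→Slot 5 ($85), Nimbus→Slot 7 ($129), Juno→Slot 1 ($114), Quanta→Slot 2 ($141), total $469.
VCG payment = (others' best without Harbor) − (others' welfare with Harbor) = 469 − 467 = $2.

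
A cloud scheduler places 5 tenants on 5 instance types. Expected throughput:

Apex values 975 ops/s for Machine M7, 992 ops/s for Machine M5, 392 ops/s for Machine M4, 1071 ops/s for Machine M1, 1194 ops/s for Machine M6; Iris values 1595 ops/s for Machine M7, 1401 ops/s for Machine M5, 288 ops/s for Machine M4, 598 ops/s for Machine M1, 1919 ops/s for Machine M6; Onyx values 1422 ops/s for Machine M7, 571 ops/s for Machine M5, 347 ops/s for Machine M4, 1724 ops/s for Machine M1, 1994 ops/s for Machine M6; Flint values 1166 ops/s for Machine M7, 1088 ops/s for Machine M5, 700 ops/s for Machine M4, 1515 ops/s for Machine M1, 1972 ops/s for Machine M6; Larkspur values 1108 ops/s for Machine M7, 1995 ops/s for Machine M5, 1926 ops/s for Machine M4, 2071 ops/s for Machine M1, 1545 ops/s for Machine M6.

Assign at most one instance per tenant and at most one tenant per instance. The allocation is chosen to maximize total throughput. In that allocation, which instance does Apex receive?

This is a one-to-one assignment (maximum-weight bipartite matching).
Optimal: Apex→Machine M5 (992 ops/s), Iris→Machine M7 (1595 ops/s), Onyx→Machine M1 (1724 ops/s), Flint→Machine M6 (1972 ops/s), Larkspur→Machine M4 (1926 ops/s) — total 992+1595+1724+1972+1926 = 8209 ops/s.
Max-entry greedy (repeatedly take the single best remaining cell) gives 7140 ops/s, worse by 1069.
Every other assignment is strictly worse.
Apex's own top instance is Machine M6 (1194 ops/s), but forcing Apex→Machine M6 and reassigning the rest optimally gives only 7527 ops/s — worse by 682.

Apex receives Machine M5.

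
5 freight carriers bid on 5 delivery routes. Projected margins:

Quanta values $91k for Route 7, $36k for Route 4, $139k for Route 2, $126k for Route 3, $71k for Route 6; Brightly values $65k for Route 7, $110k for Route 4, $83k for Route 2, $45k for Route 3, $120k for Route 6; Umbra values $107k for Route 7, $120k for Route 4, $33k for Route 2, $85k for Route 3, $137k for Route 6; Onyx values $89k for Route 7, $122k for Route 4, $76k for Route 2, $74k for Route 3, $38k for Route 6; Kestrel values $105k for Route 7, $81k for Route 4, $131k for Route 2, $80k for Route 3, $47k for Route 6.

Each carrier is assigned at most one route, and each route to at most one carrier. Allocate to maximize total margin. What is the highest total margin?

Optimal: Quanta→Route 3 ($126k), Brightly→Route 6 ($120k), Umbra→Route 7 ($107k), Onyx→Route 4 ($122k), Kestrel→Route 2 ($131k) — total 126+120+107+122+131 = $606k.
Row-greedy (each carrier in turn takes its best remaining route) gives $548k, worse by 58.
Next-best assignment: Quanta→Route 3, Brightly→Route 4, Umbra→Route 6, Onyx→Route 7, Kestrel→Route 2 = $593k.
Swapping Kestrel↔Umbra (Kestrel→Route 7 $105k, Umbra→Route 2 $33k) loses 100.
Every other assignment is strictly worse.

Max total: $606k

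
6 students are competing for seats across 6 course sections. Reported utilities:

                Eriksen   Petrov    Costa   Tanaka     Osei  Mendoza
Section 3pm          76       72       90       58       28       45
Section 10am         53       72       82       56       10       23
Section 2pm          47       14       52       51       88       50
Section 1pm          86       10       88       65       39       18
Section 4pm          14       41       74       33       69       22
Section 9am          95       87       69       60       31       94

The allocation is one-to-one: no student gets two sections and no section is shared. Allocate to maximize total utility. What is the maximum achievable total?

This is the linear assignment problem.
Optimal: Eriksen→Section 1pm (86 points), Petrov→Section 10am (72 points), Costa→Section 4pm (74 points), Tanaka→Section 3pm (58 points), Osei→Section 2pm (88 points), Mendoza→Section 9am (94 points) — total 86+72+74+58+88+94 = 472 points.
Row-greedy (each student in turn takes its best remaining section) gives 421 points, worse by 51.
Checked against all permutations: 472 points is optimal.

Max total: 472 points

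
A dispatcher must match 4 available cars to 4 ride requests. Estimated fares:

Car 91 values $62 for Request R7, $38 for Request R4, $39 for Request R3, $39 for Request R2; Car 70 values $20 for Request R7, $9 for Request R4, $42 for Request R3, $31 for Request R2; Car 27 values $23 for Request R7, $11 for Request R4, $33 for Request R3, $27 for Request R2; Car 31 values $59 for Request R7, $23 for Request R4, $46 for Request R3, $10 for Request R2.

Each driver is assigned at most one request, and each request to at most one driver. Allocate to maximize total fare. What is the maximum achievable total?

Optimal: Car 91→Request R4 ($38), Car 70→Request R3 ($42), Car 27→Request R2 ($27), Car 31→Request R7 ($59) — total 38+42+27+59 = $166.
Column-greedy (each request in turn goes to its best remaining driver) gives $154, worse by 12.
No other one-to-one assignment exceeds $166.

Maximum total: $166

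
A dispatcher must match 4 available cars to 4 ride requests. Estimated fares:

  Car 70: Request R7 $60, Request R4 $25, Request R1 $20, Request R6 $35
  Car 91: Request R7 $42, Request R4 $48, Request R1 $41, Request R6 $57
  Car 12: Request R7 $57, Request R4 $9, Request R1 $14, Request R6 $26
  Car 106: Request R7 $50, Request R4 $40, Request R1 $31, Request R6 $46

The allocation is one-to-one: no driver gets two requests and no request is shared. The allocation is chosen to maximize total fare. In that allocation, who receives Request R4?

Car 106 receives Request R4.

Optimal: Car 70→Request R1 ($20), Car 91→Request R6 ($57), Car 12→Request R7 ($57), Car 106→Request R4 ($40) — total 20+57+57+40 = $174.
No other one-to-one assignment exceeds $174.
Car 106's own top request is Request R7 ($50), but forcing Car 106→Request R7 and reassigning the rest optimally gives only $147 — worse by 27.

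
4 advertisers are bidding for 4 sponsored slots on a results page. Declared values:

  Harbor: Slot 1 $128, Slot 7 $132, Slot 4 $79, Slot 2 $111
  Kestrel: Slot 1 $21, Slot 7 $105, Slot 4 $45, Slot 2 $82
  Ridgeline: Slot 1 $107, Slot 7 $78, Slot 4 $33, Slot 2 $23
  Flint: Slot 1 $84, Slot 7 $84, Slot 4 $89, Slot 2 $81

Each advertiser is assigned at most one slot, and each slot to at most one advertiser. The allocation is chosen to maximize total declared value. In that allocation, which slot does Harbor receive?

Optimal: Harbor→Slot 2 ($111), Kestrel→Slot 7 ($105), Ridgeline→Slot 1 ($107), Flint→Slot 4 ($89) — total 111+105+107+89 = $412.
Max-entry greedy (repeatedly take the single best remaining cell) gives $410, worse by 2.
Swapping Kestrel↔Harbor (Kestrel→Slot 2 $82, Harbor→Slot 7 $132) loses 2.
Every other assignment is strictly worse.
Harbor's own top slot is Slot 7 ($132), but forcing Harbor→Slot 7 and reassigning the rest optimally gives only $410 — worse by 2.

Harbor receives Slot 2.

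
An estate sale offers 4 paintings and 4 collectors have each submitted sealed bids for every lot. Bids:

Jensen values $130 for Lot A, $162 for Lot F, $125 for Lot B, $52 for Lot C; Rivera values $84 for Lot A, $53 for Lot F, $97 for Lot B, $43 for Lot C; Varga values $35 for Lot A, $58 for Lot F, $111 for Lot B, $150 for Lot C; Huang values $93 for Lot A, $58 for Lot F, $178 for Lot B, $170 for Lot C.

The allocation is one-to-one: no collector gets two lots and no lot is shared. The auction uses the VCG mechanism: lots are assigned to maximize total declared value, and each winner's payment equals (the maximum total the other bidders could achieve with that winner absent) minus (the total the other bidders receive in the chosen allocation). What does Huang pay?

Efficient allocation: Jensen→Lot F ($162), Rivera→Lot A ($84), Varga→Lot C ($150), Huang→Lot B ($178); total welfare W = $574.
Huang receives Lot B at value $178, so the others get W − 178 = $396.
Without Huang: best allocation of the remaining 3 bidders over all 4 lots is Jensen→Lot F ($162), Rivera→Lot B ($97), Varga→Lot C ($150), total $409.
VCG payment = (others' best without Huang) − (others' welfare with Huang) = 409 − 396 = $13.

Huang pays $13.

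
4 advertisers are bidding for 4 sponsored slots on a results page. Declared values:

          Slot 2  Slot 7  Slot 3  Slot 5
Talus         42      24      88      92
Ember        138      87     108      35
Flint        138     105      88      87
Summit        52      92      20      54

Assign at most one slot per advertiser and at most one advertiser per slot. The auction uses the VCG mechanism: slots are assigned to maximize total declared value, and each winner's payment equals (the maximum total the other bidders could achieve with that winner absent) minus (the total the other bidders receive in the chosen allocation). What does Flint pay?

Flint pays $30.

Efficient allocation: Talus→Slot 5 ($92), Ember→Slot 3 ($108), Flint→Slot 2 ($138), Summit→Slot 7 ($92); total welfare W = $430.
Flint receives Slot 2 at value $138, so the others get W − 138 = $292.
Without Flint: best allocation of the remaining 3 bidders over all 4 slots is Talus→Slot 5 ($92), Ember→Slot 2 ($138), Summit→Slot 7 ($92), total $322.
VCG payment = (others' best without Flint) − (others' welfare with Flint) = 322 − 292 = $30.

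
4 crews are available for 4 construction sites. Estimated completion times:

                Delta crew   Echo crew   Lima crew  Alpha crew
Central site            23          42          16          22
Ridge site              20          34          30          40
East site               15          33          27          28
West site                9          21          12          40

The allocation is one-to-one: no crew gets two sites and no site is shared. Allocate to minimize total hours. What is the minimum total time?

Optimal: Delta crew→East site (15 hours), Echo crew→Ridge site (34 hours), Lima crew→West site (12 hours), Alpha crew→Central site (22 hours) — total 15+34+12+22 = 83 hours.
Next-best assignment: Delta crew→Ridge site, Echo crew→West site, Lima crew→Central site, Alpha crew→East site = 85 hours.
No other one-to-one assignment undercuts 83 hours.

Min total: 83 hours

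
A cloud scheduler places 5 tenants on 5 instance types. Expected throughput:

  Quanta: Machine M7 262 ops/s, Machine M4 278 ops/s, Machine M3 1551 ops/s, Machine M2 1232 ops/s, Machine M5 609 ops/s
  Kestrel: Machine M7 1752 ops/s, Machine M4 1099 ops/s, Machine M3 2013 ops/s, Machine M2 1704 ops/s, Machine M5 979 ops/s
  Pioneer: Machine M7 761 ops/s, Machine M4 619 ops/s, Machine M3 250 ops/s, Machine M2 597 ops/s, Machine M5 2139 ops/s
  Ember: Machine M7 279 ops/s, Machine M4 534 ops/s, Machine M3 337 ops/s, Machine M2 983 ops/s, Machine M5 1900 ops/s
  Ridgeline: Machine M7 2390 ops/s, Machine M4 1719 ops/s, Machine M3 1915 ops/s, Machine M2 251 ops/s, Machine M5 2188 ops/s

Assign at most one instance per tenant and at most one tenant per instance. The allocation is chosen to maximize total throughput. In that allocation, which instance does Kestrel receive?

Optimal: Quanta→Machine M3 (1551 ops/s), Kestrel→Machine M2 (1704 ops/s), Pioneer→Machine M5 (2139 ops/s), Ember→Machine M4 (534 ops/s), Ridgeline→Machine M7 (2390 ops/s) — total 1551+1704+2139+534+2390 = 8318 ops/s.
Column-greedy (each instance in turn goes to its best remaining tenant) gives 8162 ops/s, worse by 156.
Kestrel's own top instance is Machine M3 (2013 ops/s), but forcing Kestrel→Machine M3 and reassigning the rest optimally gives only 8308 ops/s — worse by 10.

Kestrel receives Machine M2.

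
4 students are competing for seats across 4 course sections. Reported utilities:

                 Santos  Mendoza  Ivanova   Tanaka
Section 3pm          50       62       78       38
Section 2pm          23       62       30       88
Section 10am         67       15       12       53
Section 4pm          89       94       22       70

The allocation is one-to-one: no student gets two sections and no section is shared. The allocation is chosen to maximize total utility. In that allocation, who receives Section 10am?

Treat this as an assignment problem: match each student to one section.
Optimal: Santos→Section 10am (67 points), Mendoza→Section 4pm (94 points), Ivanova→Section 3pm (78 points), Tanaka→Section 2pm (88 points) — total 67+94+78+88 = 327 points.
Row-greedy (each student in turn takes its best remaining section) gives 234 points, worse by 93.
Next-best assignment: Santos→Section 4pm, Mendoza→Section 2pm, Ivanova→Section 3pm, Tanaka→Section 10am = 282 points.
Swapping Mendoza↔Ivanova (Mendoza→Section 3pm 62 points, Ivanova→Section 4pm 22 points) loses 88.
No other one-to-one assignment exceeds 327 points.
Santos's own top section is Section 4pm (89 points), but forcing Santos→Section 4pm and reassigning the rest optimally gives only 282 points — worse by 45.

Santos receives Section 10am.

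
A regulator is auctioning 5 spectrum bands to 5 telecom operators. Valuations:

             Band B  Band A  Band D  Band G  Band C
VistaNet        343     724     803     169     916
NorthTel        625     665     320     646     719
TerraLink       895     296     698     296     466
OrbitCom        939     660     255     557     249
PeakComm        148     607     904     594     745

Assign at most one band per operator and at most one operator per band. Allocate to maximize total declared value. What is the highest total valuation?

Optimal: VistaNet→Band C ($916M), NorthTel→Band G ($646M), TerraLink→Band B ($895M), OrbitCom→Band A ($660M), PeakComm→Band D ($904M) — total 916+646+895+660+904 = $4021M.
Max-entry greedy (repeatedly take the single best remaining cell) gives $3720M, worse by 301.

Max total: $4021M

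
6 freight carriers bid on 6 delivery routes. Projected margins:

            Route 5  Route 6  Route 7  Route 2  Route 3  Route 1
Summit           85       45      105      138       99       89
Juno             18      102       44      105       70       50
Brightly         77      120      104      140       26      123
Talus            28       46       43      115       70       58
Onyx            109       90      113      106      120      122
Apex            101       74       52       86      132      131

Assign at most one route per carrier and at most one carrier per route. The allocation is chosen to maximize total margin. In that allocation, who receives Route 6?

Juno receives Route 6.

Optimal: Summit→Route 7 ($105k), Juno→Route 6 ($102k), Brightly→Route 1 ($123k), Talus→Route 2 ($115k), Onyx→Route 5 ($109k), Apex→Route 3 ($132k) — total 105+102+123+115+109+132 = $686k.
Row-greedy (each carrier in turn takes its best remaining route) gives $647k, worse by 39.
Next-best assignment: Summit→Route 5, Juno→Route 6, Brightly→Route 1, Talus→Route 2, Onyx→Route 7, Apex→Route 3 = $670k.
Juno's own top route is Route 2 ($105k), but forcing Juno→Route 2 and reassigning the rest optimally gives only $640k — worse by 46.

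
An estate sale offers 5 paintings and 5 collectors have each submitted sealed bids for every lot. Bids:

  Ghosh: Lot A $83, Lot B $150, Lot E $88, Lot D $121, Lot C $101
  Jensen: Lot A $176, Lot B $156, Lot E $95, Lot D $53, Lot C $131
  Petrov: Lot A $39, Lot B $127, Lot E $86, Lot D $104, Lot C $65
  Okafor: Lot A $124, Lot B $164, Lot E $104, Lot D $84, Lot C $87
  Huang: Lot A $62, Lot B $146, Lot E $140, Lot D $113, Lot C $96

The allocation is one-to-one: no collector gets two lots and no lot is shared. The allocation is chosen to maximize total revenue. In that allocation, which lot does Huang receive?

This is a one-to-one assignment (maximum-weight bipartite matching).
Optimal: Ghosh→Lot C ($101), Jensen→Lot A ($176), Petrov→Lot D ($104), Okafor→Lot B ($164), Huang→Lot E ($140) — total 101+176+104+164+140 = $685.
Row-greedy (each collector in turn takes its best remaining lot) gives $630, worse by 55.
Next-best assignment: Ghosh→Lot D, Jensen→Lot A, Petrov→Lot C, Okafor→Lot B, Huang→Lot E = $666.
Swapping Ghosh↔Okafor (Ghosh→Lot B $150, Okafor→Lot C $87) loses 28.
Huang's own top lot is Lot B ($146), but forcing Huang→Lot B and reassigning the rest optimally gives only $631 — worse by 54.

Huang receives Lot E.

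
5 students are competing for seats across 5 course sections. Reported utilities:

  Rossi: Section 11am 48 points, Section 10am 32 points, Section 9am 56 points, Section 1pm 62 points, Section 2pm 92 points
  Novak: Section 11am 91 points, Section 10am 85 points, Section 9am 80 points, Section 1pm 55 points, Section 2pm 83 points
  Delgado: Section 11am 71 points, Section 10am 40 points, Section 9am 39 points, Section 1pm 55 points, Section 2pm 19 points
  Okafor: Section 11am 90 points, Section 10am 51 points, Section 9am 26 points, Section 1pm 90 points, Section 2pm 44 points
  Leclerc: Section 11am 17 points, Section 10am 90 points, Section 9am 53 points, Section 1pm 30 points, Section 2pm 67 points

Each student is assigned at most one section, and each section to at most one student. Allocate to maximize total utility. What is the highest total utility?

Optimal: Rossi→Section 2pm (92 points), Novak→Section 9am (80 points), Delgado→Section 11am (71 points), Okafor→Section 1pm (90 points), Leclerc→Section 10am (90 points) — total 92+80+71+90+90 = 423 points.
Max-entry greedy (repeatedly take the single best remaining cell) gives 402 points, worse by 21.
Next-best assignment: Rossi→Section 2pm, Novak→Section 9am, Delgado→Section 1pm, Okafor→Section 11am, Leclerc→Section 10am = 407 points.
No other one-to-one assignment exceeds 423 points.

Max total: 423 points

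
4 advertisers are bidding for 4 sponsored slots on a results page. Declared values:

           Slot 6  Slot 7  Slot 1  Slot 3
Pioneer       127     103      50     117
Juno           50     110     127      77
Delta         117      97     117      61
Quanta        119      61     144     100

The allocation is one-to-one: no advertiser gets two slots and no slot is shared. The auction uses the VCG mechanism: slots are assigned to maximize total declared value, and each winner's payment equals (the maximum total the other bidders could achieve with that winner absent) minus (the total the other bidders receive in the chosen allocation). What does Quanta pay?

Quanta pays $17.

Efficient allocation: Pioneer→Slot 3 ($117), Juno→Slot 7 ($110), Delta→Slot 6 ($117), Quanta→Slot 1 ($144); total welfare W = $488.
Quanta receives Slot 1 at value $144, so the others get W − 144 = $344.
Without Quanta: best allocation of the remaining 3 bidders over all 4 slots is Pioneer→Slot 3 ($117), Juno→Slot 1 ($127), Delta→Slot 6 ($117), total $361.
VCG payment = (others' best without Quanta) − (others' welfare with Quanta) = 361 − 344 = $17.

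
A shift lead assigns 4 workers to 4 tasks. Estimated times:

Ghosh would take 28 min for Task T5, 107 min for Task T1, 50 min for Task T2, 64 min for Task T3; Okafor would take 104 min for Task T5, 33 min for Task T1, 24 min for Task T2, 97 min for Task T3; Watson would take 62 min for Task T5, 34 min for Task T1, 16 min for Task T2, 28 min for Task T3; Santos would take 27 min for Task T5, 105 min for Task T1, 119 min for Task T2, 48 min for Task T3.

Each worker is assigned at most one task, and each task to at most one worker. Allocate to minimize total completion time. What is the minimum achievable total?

Minimum total: 125 min

Optimal: Ghosh→Task T5 (28 min), Okafor→Task T1 (33 min), Watson→Task T2 (16 min), Santos→Task T3 (48 min) — total 28+33+16+48 = 125 min.
Column-greedy (each task in turn goes to its cheapest remaining worker) gives 140 min, worse by 15.
Next-best assignment: Ghosh→Task T5, Okafor→Task T2, Watson→Task T1, Santos→Task T3 = 134 min.
Swapping Santos↔Ghosh (Santos→Task T5 27 min, Ghosh→Task T3 64 min) adds 15.
Every other assignment is strictly worse.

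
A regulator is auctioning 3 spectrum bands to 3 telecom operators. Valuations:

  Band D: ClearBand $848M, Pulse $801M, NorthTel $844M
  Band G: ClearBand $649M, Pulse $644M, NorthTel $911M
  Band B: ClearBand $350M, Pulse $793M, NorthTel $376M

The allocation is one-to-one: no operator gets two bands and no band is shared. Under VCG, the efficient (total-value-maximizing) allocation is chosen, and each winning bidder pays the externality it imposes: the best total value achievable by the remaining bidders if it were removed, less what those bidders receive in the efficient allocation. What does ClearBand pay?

ClearBand pays $8M.

Efficient allocation: ClearBand→Band D ($848M), Pulse→Band B ($793M), NorthTel→Band G ($911M); total welfare W = $2552M.
ClearBand receives Band D at value $848M, so the others get W − 848 = $1704M.
Without ClearBand: best allocation of the remaining 2 bidders over all 3 bands is Pulse→Band D ($801M), NorthTel→Band G ($911M), total $1712M.
VCG payment = (others' best without ClearBand) − (others' welfare with ClearBand) = 1712 − 1704 = $8M.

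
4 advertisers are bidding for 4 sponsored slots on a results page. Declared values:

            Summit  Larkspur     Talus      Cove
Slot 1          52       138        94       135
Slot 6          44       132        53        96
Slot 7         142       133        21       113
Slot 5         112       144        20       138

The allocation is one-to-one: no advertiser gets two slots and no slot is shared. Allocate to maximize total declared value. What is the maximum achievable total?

Maximum total: $506

Optimal: Summit→Slot 7 ($142), Larkspur→Slot 6 ($132), Talus→Slot 1 ($94), Cove→Slot 5 ($138) — total 142+132+94+138 = $506.
Row-greedy (each advertiser in turn takes its best remaining slot) gives $476, worse by 30.
Next-best assignment: Summit→Slot 7, Larkspur→Slot 5, Talus→Slot 1, Cove→Slot 6 = $476.
Swapping Talus↔Larkspur (Talus→Slot 6 $53, Larkspur→Slot 1 $138) loses 35.
Every other assignment is strictly worse.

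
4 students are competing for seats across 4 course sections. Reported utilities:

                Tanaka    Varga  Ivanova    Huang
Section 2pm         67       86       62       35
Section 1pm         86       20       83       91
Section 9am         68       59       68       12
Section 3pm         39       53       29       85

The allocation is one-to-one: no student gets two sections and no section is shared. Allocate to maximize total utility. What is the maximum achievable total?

Max total: 325 points

This is a one-to-one assignment (maximum-weight bipartite matching).
Optimal: Tanaka→Section 1pm (86 points), Varga→Section 2pm (86 points), Ivanova→Section 9am (68 points), Huang→Section 3pm (85 points) — total 86+86+68+85 = 325 points.
Next-best assignment: Tanaka→Section 9am, Varga→Section 2pm, Ivanova→Section 1pm, Huang→Section 3pm = 322 points.
Swapping Tanaka↔Ivanova (Tanaka→Section 9am 68 points, Ivanova→Section 1pm 83 points) loses 3.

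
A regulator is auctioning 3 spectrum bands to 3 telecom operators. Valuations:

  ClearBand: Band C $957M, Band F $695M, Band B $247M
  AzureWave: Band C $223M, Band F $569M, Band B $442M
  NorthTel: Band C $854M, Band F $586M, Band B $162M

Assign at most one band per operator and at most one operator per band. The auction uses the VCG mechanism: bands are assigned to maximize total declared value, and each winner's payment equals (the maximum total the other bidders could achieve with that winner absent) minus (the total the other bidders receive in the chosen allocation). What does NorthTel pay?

NorthTel pays $389M.

Efficient allocation: ClearBand→Band F ($695M), AzureWave→Band B ($442M), NorthTel→Band C ($854M); total welfare W = $1991M.
NorthTel receives Band C at value $854M, so the others get W − 854 = $1137M.
Without NorthTel: best allocation of the remaining 2 bidders over all 3 bands is ClearBand→Band C ($957M), AzureWave→Band F ($569M), total $1526M.
VCG payment = (others' best without NorthTel) − (others' welfare with NorthTel) = 1526 − 1137 = $389M.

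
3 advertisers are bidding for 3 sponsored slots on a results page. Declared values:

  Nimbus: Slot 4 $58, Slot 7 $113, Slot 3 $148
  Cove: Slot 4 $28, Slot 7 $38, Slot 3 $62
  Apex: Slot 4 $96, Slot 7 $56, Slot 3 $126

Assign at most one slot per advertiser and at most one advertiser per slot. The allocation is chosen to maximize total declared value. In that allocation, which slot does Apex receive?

Apex receives Slot 4.

This is the linear assignment problem.
Optimal: Nimbus→Slot 3 ($148), Cove→Slot 7 ($38), Apex→Slot 4 ($96) — total 148+38+96 = $282.
Next-best assignment: Nimbus→Slot 7, Cove→Slot 3, Apex→Slot 4 = $271.
Every other assignment is strictly worse.
Apex's own top slot is Slot 3 ($126), but forcing Apex→Slot 3 and reassigning the rest optimally gives only $267 — worse by 15.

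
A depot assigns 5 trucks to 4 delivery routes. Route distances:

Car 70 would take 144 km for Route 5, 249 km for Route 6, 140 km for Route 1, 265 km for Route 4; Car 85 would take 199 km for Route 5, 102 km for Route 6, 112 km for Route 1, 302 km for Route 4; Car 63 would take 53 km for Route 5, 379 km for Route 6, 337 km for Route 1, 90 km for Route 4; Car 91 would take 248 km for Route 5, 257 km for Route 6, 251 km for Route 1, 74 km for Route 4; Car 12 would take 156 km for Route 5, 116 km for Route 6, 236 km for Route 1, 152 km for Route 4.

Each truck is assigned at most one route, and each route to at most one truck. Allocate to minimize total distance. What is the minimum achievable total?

Optimal: Car 63→Route 5 (53 km), Car 12→Route 6 (116 km), Car 85→Route 1 (112 km), Car 91→Route 4 (74 km) — total 53+116+112+74 = 355 km.
Column-greedy (each route in turn goes to its cheapest remaining truck) gives 369 km, worse by 14.
No other one-to-one assignment undercuts 355 km.

Minimum total: 355 km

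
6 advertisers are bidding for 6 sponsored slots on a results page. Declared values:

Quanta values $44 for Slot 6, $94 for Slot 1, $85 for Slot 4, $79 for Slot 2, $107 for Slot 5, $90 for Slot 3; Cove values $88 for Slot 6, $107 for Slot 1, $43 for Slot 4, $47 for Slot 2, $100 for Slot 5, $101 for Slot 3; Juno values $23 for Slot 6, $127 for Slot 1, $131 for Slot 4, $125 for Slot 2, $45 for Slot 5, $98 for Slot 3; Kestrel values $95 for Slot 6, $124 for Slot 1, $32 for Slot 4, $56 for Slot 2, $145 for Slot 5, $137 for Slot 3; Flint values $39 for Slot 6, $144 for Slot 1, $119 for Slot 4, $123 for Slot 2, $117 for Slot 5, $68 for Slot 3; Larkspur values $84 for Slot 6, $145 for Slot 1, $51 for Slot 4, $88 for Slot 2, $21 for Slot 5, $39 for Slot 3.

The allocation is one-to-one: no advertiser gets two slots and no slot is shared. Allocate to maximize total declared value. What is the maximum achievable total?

Optimal: Quanta→Slot 5 ($107), Cove→Slot 6 ($88), Juno→Slot 4 ($131), Kestrel→Slot 3 ($137), Flint→Slot 2 ($123), Larkspur→Slot 1 ($145) — total 107+88+131+137+123+145 = $731.
Max-entry greedy (repeatedly take the single best remaining cell) gives $689, worse by 42.
Next-best assignment: Quanta→Slot 3, Cove→Slot 6, Juno→Slot 4, Kestrel→Slot 5, Flint→Slot 2, Larkspur→Slot 1 = $722.
Swapping Juno↔Flint (Juno→Slot 2 $125, Flint→Slot 4 $119) loses 10.

Max total: $731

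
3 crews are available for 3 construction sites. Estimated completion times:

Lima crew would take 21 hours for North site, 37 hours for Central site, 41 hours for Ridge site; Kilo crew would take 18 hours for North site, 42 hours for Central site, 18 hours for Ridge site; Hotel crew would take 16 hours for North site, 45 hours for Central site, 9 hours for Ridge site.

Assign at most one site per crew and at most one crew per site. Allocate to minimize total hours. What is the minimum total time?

Minimum total: 64 hours

Optimal: Lima crew→Central site (37 hours), Kilo crew→North site (18 hours), Hotel crew→Ridge site (9 hours) — total 37+18+9 = 64 hours.
Column-greedy (each site in turn goes to its cheapest remaining crew) gives 71 hours, worse by 7.
Next-best assignment: Lima crew→Central site, Kilo crew→Ridge site, Hotel crew→North site = 71 hours.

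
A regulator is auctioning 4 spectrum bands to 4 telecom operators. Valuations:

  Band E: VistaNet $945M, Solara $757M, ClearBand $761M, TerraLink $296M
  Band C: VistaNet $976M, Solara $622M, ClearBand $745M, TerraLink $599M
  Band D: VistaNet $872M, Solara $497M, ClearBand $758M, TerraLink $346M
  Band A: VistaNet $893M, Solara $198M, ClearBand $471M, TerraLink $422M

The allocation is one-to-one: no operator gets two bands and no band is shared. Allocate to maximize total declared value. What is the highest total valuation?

Optimal: VistaNet→Band A ($893M), Solara→Band E ($757M), ClearBand→Band D ($758M), TerraLink→Band C ($599M) — total 893+757+758+599 = $3007M.
Row-greedy (each operator in turn takes its best remaining band) gives $2913M, worse by 94.

Maximum total: $3007M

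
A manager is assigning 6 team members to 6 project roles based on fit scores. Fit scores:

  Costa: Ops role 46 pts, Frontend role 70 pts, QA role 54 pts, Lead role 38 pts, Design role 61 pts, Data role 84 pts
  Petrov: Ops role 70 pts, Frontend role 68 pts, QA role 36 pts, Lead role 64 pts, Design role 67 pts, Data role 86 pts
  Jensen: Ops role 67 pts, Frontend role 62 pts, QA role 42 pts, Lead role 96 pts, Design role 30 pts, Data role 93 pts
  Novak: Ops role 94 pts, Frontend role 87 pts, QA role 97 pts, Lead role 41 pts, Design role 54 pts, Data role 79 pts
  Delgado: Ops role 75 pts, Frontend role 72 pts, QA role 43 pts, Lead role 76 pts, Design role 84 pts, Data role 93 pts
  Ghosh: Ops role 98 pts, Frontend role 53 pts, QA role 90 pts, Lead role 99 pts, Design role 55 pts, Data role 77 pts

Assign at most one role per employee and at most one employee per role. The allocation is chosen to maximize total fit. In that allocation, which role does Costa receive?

Costa receives Frontend role.

Optimal: Costa→Frontend role (70 pts), Petrov→Data role (86 pts), Jensen→Lead role (96 pts), Novak→QA role (97 pts), Delgado→Design role (84 pts), Ghosh→Ops role (98 pts) — total 70+86+96+97+84+98 = 531 pts.
Column-greedy (each role in turn goes to its best remaining employee) gives 505 pts, worse by 26.
No other one-to-one assignment exceeds 531 pts.
Costa's own top role is Data role (84 pts), but forcing Costa→Data role and reassigning the rest optimally gives only 527 pts — worse by 4.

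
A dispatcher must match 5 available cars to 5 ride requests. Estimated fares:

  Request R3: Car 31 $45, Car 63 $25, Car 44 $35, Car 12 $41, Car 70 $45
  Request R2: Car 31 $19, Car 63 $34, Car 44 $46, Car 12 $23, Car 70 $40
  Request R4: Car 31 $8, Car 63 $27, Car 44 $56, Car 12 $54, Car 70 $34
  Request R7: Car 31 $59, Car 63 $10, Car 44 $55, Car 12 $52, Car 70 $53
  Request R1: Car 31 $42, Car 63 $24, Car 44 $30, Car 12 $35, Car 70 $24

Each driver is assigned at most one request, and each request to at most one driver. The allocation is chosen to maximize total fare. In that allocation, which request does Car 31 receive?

Optimal: Car 31→Request R1 ($42), Car 63→Request R2 ($34), Car 44→Request R7 ($55), Car 12→Request R4 ($54), Car 70→Request R3 ($45) — total 42+34+55+54+45 = $230.
Car 31's own top request is Request R7 ($59), but forcing Car 31→Request R7 and reassigning the rest optimally gives only $229 — worse by 1.

Car 31 receives Request R1.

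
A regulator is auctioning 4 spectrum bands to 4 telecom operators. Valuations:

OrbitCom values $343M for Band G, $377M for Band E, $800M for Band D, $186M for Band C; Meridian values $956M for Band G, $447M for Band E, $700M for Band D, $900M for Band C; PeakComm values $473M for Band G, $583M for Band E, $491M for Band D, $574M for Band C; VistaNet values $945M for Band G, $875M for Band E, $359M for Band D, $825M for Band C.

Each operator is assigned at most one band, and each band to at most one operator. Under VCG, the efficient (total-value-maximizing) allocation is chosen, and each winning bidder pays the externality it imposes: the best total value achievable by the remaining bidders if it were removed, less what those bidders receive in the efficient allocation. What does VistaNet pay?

VistaNet pays $56M.

Efficient allocation: OrbitCom→Band D ($800M), Meridian→Band C ($900M), PeakComm→Band E ($583M), VistaNet→Band G ($945M); total welfare W = $3228M.
VistaNet receives Band G at value $945M, so the others get W − 945 = $2283M.
Without VistaNet: best allocation of the remaining 3 bidders over all 4 bands is OrbitCom→Band D ($800M), Meridian→Band G ($956M), PeakComm→Band E ($583M), total $2339M.
VCG payment = (others' best without VistaNet) − (others' welfare with VistaNet) = 2339 − 2283 = $56M.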